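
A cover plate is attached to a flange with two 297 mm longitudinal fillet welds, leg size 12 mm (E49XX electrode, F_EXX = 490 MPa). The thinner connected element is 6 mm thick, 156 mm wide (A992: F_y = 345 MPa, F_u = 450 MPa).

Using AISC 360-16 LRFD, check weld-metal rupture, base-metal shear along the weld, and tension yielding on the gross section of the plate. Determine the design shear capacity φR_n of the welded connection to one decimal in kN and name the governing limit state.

Weld metal: throat = 0.707×12 = 8.484 mm, L = 2×297 = 594 mm. φR_n = 0.75 × 0.6 × 490 × 8.484 × 594 = 1111.2 kN.
Base metal shear (6 mm plate): yield φR_n = 1.0×0.6×345×6×594 = 737.7 kN; rupture φR_n = 0.75×0.6×450×6×594 = 721.7 kN; take 721.7 kN (rupture).
Tension yield (gross): A_g = 156×6 = 936 mm². φR_n = 0.90 × 345 × 936 = 290.6 kN.
Governing: min(1111.2, 721.7, 290.6) = 290.6 kN → gross-section yield.

290.6 kN (gross-section yield governs)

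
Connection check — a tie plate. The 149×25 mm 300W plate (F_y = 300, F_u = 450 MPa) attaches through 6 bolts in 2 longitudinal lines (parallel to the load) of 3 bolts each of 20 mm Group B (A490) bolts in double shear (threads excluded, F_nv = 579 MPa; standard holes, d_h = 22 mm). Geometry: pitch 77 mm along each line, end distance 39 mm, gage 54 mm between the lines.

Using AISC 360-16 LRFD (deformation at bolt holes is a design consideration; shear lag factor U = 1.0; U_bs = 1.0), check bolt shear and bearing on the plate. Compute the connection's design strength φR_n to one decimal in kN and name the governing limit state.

Bolt shear: A_b = π(20)²/4 = 314.16 mm². φR_n = 0.75 × 579 × 314.16 × 6 × 2 = 1637.1 kN.
Bearing (25 mm plate, F_u = 450 MPa): end bolts L_c = 39 − 22/2 = 28, R_n = min(1.2×28×25×450, 2.4×20×25×450) = 378 kN/bolt; interior L_c = 77 − 22 = 55, R_n = 540 kN/bolt. φR_n = 0.75 × (2×378 + 4×540) = 2187.0 kN.
Governing: min(1637.1, 2187.0) = 1637.1 kN → bolt shear.

1637.1 kN (bolt shear governs)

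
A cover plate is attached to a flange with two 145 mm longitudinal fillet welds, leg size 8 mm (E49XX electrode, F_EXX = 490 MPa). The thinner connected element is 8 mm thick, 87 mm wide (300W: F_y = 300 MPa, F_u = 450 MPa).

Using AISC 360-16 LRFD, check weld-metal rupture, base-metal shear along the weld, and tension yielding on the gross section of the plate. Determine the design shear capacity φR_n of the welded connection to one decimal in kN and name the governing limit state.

Weld metal: throat = 0.707×8 = 5.656 mm, L = 2×145 = 290 mm. φR_n = 0.75 × 0.6 × 490 × 5.656 × 290 = 361.7 kN.
Base metal shear (8 mm plate): yield φR_n = 1.0×0.6×300×8×290 = 417.6 kN; rupture φR_n = 0.75×0.6×450×8×290 = 469.8 kN; take 417.6 kN (yield).
Tension yield (gross): A_g = 87×8 = 696 mm². φR_n = 0.90 × 300 × 696 = 187.9 kN.
Governing: min(361.7, 417.6, 187.9) = 187.9 kN → gross-section yield.

187.9 kN (gross-section yield governs)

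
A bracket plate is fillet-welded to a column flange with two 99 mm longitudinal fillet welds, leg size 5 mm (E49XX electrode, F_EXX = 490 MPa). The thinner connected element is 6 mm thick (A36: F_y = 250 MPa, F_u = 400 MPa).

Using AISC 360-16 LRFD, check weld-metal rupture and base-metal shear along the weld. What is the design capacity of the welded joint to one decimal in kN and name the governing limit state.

Weld metal: throat = 0.707×5 = 3.535 mm, L = 2×99 = 198 mm. φR_n = 0.75 × 0.6 × 490 × 3.535 × 198 = 154.3 kN.
Base metal shear (6 mm plate): yield φR_n = 1.0×0.6×250×6×198 = 178.2 kN; rupture φR_n = 0.75×0.6×400×6×198 = 213.8 kN; take 178.2 kN (yield).
Governing: min(154.3, 178.2) = 154.3 kN → weld metal.

154.3 kN (weld metal governs)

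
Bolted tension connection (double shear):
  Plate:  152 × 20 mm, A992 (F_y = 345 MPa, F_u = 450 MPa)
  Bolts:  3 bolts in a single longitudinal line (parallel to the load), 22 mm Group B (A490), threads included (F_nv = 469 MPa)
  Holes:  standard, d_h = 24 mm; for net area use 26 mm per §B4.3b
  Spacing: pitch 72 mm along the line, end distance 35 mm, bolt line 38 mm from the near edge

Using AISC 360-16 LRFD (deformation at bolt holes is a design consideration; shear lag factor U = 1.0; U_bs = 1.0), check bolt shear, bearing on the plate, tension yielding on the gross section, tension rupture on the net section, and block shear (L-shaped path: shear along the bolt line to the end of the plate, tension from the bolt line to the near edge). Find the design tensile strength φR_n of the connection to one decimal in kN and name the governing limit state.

Bolt shear: A_b = π(22)²/4 = 380.13 mm². φR_n = 0.75 × 469 × 380.13 × 3 × 2 = 802.3 kN.
Bearing (20 mm plate, F_u = 450 MPa): end bolts L_c = 35 − 24/2 = 23, R_n = min(1.2×23×20×450, 2.4×22×20×450) = 248.4 kN/bolt; interior L_c = 72 − 24 = 48, R_n = 475.2 kN/bolt. φR_n = 0.75 × (1×248.4 + 2×475.2) = 899.1 kN.
Tension yield (gross): A_g = 152×20 = 3040 mm². φR_n = 0.90 × 345 × 3040 = 943.9 kN.
Tension rupture (net): A_n = (152 − 1×26)×20 = 2520 mm² (U = 1.0, A_e = A_n). φR_n = 0.75 × 450 × 2520 = 850.5 kN.
Block shear: shear path 1×[35+2×72] = 1×179 mm, A_gv = 3580, A_nv = 1×(179 − 2.5×26)×20 = 2280 mm²; tension to near edge: (38 − 0.5×26)×20 = 500 mm². R_n = min(0.6×450×2280, 0.6×345×3580) + 1.0×450×500 = min(615.6, 741.06) + 225 = 840.6 kN. φR_n = 0.75 × 840.6 = 630.5 kN.
Governing: min(802.3, 899.1, 943.9, 850.5, 630.5) = 630.5 kN → block shear.

630.5 kN (block shear governs)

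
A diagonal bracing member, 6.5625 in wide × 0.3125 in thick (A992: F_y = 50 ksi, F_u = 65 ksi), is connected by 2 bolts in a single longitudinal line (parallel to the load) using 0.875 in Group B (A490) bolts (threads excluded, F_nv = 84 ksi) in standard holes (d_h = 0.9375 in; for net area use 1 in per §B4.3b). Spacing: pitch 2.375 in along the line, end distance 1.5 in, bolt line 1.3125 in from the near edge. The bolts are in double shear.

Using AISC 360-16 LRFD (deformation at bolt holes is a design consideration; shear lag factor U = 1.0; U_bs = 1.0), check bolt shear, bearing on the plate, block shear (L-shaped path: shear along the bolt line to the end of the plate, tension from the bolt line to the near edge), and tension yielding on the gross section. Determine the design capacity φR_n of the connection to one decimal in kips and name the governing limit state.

Bolt shear: A_b = π(0.875)²/4 = 0.60132 in². φR_n = 0.75 × 84 × 0.60132 × 2 × 2 = 151.5 kips.
Bearing (0.3125 in plate, F_u = 65 ksi): end bolts L_c = 1.5 − 0.9375/2 = 1.03125, R_n = min(1.2×1.03125×0.3125×65, 2.4×0.875×0.3125×65) = 25.137 kips/bolt; interior L_c = 2.375 − 0.9375 = 1.4375, R_n = 35.039 kips/bolt. φR_n = 0.75 × (1×25.137 + 1×35.039) = 45.1 kips.
Block shear: shear path 1×[1.5+1×2.375] = 1×3.875 in, A_gv = 1.2109, A_nv = 1×(3.875 − 1.5×1)×0.3125 = 0.74219 in²; tension to near edge: (1.3125 − 0.5×1)×0.3125 = 0.25391 in². R_n = min(0.6×65×0.74219, 0.6×50×1.2109) + 1.0×65×0.25391 = min(28.945, 36.327) + 16.504 = 45.449 kips. φR_n = 0.75 × 45.449 = 34.1 kips.
Tension yield (gross): A_g = 6.5625×0.3125 = 2.0508 in². φR_n = 0.90 × 50 × 2.0508 = 92.3 kips.
Governing: min(151.5, 45.1, 34.1, 92.3) = 34.1 kips → block shear.

34.1 kips (block shear governs)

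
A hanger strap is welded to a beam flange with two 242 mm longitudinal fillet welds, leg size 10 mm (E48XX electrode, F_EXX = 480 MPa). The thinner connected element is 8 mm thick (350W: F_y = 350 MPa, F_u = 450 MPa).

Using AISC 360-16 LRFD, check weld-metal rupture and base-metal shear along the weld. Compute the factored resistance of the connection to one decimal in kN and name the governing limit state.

739.1 kN (weld metal governs)

Weld metal: throat = 0.707×10 = 7.07 mm, L = 2×242 = 484 mm. φR_n = 0.75 × 0.6 × 480 × 7.07 × 484 = 739.1 kN.
Base metal shear (8 mm plate): yield φR_n = 1.0×0.6×350×8×484 = 813.1 kN; rupture φR_n = 0.75×0.6×450×8×484 = 784.1 kN; take 784.1 kN (rupture).
Governing: min(739.1, 784.1) = 739.1 kN → weld metal.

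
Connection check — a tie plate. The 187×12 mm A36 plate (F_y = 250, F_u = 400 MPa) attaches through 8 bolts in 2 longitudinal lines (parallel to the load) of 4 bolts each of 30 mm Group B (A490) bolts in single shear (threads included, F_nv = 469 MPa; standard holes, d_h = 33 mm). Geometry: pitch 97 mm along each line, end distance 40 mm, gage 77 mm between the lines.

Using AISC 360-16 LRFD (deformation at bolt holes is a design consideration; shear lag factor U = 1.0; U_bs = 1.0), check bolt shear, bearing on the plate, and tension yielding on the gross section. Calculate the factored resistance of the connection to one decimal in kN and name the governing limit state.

Bolt shear: A_b = π(30)²/4 = 706.86 mm². φR_n = 0.75 × 469 × 706.86 × 8 × 1 = 1989.1 kN.
Bearing (12 mm plate, F_u = 400 MPa): end bolts L_c = 40 − 33/2 = 23.5, R_n = min(1.2×23.5×12×400, 2.4×30×12×400) = 135.36 kN/bolt; interior L_c = 97 − 33 = 64, R_n = 345.6 kN/bolt. φR_n = 0.75 × (2×135.36 + 6×345.6) = 1758.2 kN.
Tension yield (gross): A_g = 187×12 = 2244 mm². φR_n = 0.90 × 250 × 2244 = 504.9 kN.
Governing: min(1989.1, 1758.2, 504.9) = 504.9 kN → gross-section yield.

504.9 kN (gross-section yield governs)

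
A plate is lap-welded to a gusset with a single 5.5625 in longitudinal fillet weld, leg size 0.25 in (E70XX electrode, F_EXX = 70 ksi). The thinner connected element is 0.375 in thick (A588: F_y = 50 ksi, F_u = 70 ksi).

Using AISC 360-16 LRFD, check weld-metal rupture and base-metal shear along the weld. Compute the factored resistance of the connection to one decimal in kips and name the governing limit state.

Weld metal: throat = 0.707×0.25 = 0.17675 in, L = 5.5625 in. φR_n = 0.75 × 0.6 × 70 × 0.17675 × 5.5625 = 31.0 kips.
Base metal shear (0.375 in plate): yield φR_n = 1.0×0.6×50×0.375×5.5625 = 62.6 kips; rupture φR_n = 0.75×0.6×70×0.375×5.5625 = 65.7 kips; take 62.6 kips (yield).
Governing: min(31.0, 62.6) = 31.0 kips → weld metal.

31.0 kips (weld metal governs)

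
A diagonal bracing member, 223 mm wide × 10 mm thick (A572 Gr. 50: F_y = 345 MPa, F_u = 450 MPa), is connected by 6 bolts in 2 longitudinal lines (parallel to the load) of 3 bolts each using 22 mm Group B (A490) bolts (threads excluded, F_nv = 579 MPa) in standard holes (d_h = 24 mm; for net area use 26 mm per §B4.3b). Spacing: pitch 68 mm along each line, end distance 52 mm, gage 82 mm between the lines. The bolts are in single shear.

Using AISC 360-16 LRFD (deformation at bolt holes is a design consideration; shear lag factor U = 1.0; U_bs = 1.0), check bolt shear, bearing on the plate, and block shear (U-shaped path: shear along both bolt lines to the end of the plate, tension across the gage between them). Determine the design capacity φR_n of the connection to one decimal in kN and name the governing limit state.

Bolt shear: A_b = π(22)²/4 = 380.13 mm². φR_n = 0.75 × 579 × 380.13 × 6 × 1 = 990.4 kN.
Bearing (10 mm plate, F_u = 450 MPa): end bolts L_c = 52 − 24/2 = 40, R_n = min(1.2×40×10×450, 2.4×22×10×450) = 216 kN/bolt; interior L_c = 68 − 24 = 44, R_n = 237.6 kN/bolt. φR_n = 0.75 × (2×216 + 4×237.6) = 1036.8 kN.
Block shear: shear path 2×[52+2×68] = 2×188 mm, A_gv = 3760, A_nv = 2×(188 − 2.5×26)×10 = 2460 mm²; tension across gage: (82 − 1×26)×10 = 560 mm². R_n = min(0.6×450×2460, 0.6×345×3760) + 1.0×450×560 = min(664.2, 778.32) + 252 = 916.2 kN. φR_n = 0.75 × 916.2 = 687.2 kN.
Governing: min(990.4, 1036.8, 687.2) = 687.2 kN → block shear.

687.2 kN (block shear governs)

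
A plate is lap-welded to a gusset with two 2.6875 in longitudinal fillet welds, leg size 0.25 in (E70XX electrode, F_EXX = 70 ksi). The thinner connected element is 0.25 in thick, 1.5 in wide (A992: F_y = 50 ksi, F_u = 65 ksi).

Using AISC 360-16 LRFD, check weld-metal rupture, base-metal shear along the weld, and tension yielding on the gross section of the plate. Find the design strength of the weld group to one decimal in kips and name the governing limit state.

16.9 kips (gross-section yield governs)

Weld metal: throat = 0.707×0.25 = 0.17675 in, L = 2×2.6875 = 5.375 in. φR_n = 0.75 × 0.6 × 70 × 0.17675 × 5.375 = 29.9 kips.
Base metal shear (0.25 in plate): yield φR_n = 1.0×0.6×50×0.25×5.375 = 40.3 kips; rupture φR_n = 0.75×0.6×65×0.25×5.375 = 39.3 kips; take 39.3 kips (rupture).
Tension yield (gross): A_g = 1.5×0.25 = 0.375 in². φR_n = 0.90 × 50 × 0.375 = 16.9 kips.
Governing: min(29.9, 39.3, 16.9) = 16.9 kips → gross-section yield.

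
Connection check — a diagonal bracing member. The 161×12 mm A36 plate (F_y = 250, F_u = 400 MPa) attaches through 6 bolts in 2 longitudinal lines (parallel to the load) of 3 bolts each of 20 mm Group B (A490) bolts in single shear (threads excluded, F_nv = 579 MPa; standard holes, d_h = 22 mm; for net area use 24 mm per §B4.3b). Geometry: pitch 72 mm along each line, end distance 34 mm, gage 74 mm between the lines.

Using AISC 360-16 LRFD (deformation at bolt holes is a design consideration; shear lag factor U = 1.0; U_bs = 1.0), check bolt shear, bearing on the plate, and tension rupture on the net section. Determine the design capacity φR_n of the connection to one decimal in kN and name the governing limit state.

Bolt shear: A_b = π(20)²/4 = 314.16 mm². φR_n = 0.75 × 579 × 314.16 × 6 × 1 = 818.5 kN.
Bearing (12 mm plate, F_u = 400 MPa): end bolts L_c = 34 − 22/2 = 23, R_n = min(1.2×23×12×400, 2.4×20×12×400) = 132.48 kN/bolt; interior L_c = 72 − 22 = 50, R_n = 230.4 kN/bolt. φR_n = 0.75 × (2×132.48 + 4×230.4) = 889.9 kN.
Tension rupture (net): A_n = (161 − 2×24)×12 = 1356 mm² (U = 1.0, A_e = A_n). φR_n = 0.75 × 400 × 1356 = 406.8 kN.
Governing: min(818.5, 889.9, 406.8) = 406.8 kN → net-section rupture.

406.8 kN (net-section rupture governs)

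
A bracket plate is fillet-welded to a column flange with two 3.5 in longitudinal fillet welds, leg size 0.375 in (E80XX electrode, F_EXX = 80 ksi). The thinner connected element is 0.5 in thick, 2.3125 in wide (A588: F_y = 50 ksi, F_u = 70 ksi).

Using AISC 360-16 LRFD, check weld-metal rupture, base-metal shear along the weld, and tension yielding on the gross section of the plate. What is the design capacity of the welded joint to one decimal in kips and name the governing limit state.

52.0 kips (gross-section yield governs)

Weld metal: throat = 0.707×0.375 = 0.26513 in, L = 2×3.5 = 7 in. φR_n = 0.75 × 0.6 × 80 × 0.26513 × 7 = 66.8 kips.
Base metal shear (0.5 in plate): yield φR_n = 1.0×0.6×50×0.5×7 = 105.0 kips; rupture φR_n = 0.75×0.6×70×0.5×7 = 110.3 kips; take 105.0 kips (yield).
Tension yield (gross): A_g = 2.3125×0.5 = 1.1563 in². φR_n = 0.90 × 50 × 1.1563 = 52.0 kips.
Governing: min(66.8, 105.0, 52.0) = 52.0 kips → gross-section yield.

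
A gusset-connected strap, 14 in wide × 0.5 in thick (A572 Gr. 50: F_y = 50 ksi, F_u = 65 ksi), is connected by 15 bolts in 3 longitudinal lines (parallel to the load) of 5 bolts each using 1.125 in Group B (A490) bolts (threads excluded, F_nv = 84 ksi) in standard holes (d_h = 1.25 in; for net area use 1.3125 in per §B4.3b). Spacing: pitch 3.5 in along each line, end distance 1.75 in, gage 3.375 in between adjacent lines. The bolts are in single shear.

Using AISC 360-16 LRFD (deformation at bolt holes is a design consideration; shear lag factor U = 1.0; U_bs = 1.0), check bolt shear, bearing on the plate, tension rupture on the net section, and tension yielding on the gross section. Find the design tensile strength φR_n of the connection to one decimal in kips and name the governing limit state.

Bolt shear: A_b = π(1.125)²/4 = 0.99402 in². φR_n = 0.75 × 84 × 0.99402 × 15 × 1 = 939.3 kips.
Bearing (0.5 in plate, F_u = 65 ksi): end bolts L_c = 1.75 − 1.25/2 = 1.125, R_n = min(1.2×1.125×0.5×65, 2.4×1.125×0.5×65) = 43.875 kips/bolt; interior L_c = 3.5 − 1.25 = 2.25, R_n = 87.75 kips/bolt. φR_n = 0.75 × (3×43.875 + 12×87.75) = 888.5 kips.
Tension rupture (net): A_n = (14 − 3×1.3125)×0.5 = 5.0313 in² (U = 1.0, A_e = A_n). φR_n = 0.75 × 65 × 5.0313 = 245.3 kips.
Tension yield (gross): A_g = 14×0.5 = 7 in². φR_n = 0.90 × 50 × 7 = 315.0 kips.
Governing: min(939.3, 888.5, 245.3, 315.0) = 245.3 kips → net-section rupture.

245.3 kips (net-section rupture governs)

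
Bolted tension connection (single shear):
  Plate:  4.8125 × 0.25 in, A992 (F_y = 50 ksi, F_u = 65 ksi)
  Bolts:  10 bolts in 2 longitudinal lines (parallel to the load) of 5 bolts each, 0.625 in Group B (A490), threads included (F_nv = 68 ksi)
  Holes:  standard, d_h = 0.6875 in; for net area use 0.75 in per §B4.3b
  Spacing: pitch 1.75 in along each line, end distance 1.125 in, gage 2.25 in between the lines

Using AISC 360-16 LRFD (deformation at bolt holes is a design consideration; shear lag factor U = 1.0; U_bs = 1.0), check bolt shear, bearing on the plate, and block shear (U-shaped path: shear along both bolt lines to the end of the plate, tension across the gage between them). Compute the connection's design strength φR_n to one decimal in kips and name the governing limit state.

87.8 kips (block shear governs)

Bolt shear: A_b = π(0.625)²/4 = 0.3068 in². φR_n = 0.75 × 68 × 0.3068 × 10 × 1 = 156.5 kips.
Bearing (0.25 in plate, F_u = 65 ksi): end bolts L_c = 1.125 − 0.6875/2 = 0.78125, R_n = min(1.2×0.78125×0.25×65, 2.4×0.625×0.25×65) = 15.234 kips/bolt; interior L_c = 1.75 − 0.6875 = 1.0625, R_n = 20.719 kips/bolt. φR_n = 0.75 × (2×15.234 + 8×20.719) = 147.2 kips.
Block shear: shear path 2×[1.125+4×1.75] = 2×8.125 in, A_gv = 4.0625, A_nv = 2×(8.125 − 4.5×0.75)×0.25 = 2.375 in²; tension across gage: (2.25 − 1×0.75)×0.25 = 0.375 in². R_n = min(0.6×65×2.375, 0.6×50×4.0625) + 1.0×65×0.375 = min(92.625, 121.88) + 24.375 = 117 kips. φR_n = 0.75 × 117 = 87.8 kips.
Governing: min(156.5, 147.2, 87.8) = 87.8 kips → block shear.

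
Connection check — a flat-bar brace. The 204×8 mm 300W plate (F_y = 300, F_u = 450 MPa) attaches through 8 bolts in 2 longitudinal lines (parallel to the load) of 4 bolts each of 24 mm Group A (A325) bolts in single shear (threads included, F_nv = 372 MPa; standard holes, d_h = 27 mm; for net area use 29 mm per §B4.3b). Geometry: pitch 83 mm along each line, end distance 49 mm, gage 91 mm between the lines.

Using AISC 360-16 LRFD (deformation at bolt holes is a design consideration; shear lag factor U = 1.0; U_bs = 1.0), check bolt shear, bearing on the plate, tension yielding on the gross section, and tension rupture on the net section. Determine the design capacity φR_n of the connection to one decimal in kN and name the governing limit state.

Bolt shear: A_b = π(24)²/4 = 452.39 mm². φR_n = 0.75 × 372 × 452.39 × 8 × 1 = 1009.7 kN.
Bearing (8 mm plate, F_u = 450 MPa): end bolts L_c = 49 − 27/2 = 35.5, R_n = min(1.2×35.5×8×450, 2.4×24×8×450) = 153.36 kN/bolt; interior L_c = 83 − 27 = 56, R_n = 207.36 kN/bolt. φR_n = 0.75 × (2×153.36 + 6×207.36) = 1163.2 kN.
Tension yield (gross): A_g = 204×8 = 1632 mm². φR_n = 0.90 × 300 × 1632 = 440.6 kN.
Tension rupture (net): A_n = (204 − 2×29)×8 = 1168 mm² (U = 1.0, A_e = A_n). φR_n = 0.75 × 450 × 1168 = 394.2 kN.
Governing: min(1009.7, 1163.2, 440.6, 394.2) = 394.2 kN → net-section rupture.

394.2 kN (net-section rupture governs)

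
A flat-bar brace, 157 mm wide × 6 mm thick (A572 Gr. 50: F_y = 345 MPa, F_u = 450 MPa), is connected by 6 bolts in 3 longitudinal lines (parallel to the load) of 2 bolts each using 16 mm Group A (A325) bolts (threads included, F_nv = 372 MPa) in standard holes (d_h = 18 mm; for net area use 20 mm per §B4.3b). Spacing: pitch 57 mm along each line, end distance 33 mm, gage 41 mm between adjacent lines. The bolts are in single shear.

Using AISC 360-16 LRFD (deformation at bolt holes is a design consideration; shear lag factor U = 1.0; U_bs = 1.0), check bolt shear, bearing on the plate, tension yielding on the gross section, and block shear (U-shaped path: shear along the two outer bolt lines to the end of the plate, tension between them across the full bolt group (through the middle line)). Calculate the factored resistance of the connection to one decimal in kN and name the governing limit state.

230.9 kN (block shear governs)

Bolt shear: A_b = π(16)²/4 = 201.06 mm². φR_n = 0.75 × 372 × 201.06 × 6 × 1 = 336.6 kN.
Bearing (6 mm plate, F_u = 450 MPa): end bolts L_c = 33 − 18/2 = 24, R_n = min(1.2×24×6×450, 2.4×16×6×450) = 77.76 kN/bolt; interior L_c = 57 − 18 = 39, R_n = 103.68 kN/bolt. φR_n = 0.75 × (3×77.76 + 3×103.68) = 408.2 kN.
Tension yield (gross): A_g = 157×6 = 942 mm². φR_n = 0.90 × 345 × 942 = 292.5 kN.
Block shear: shear path 2×[33+1×57] = 2×90 mm, A_gv = 1080, A_nv = 2×(90 − 1.5×20)×6 = 720 mm²; tension across gage: (82 − 2×20)×6 = 252 mm². R_n = min(0.6×450×720, 0.6×345×1080) + 1.0×450×252 = min(194.4, 223.56) + 113.4 = 307.8 kN. φR_n = 0.75 × 307.8 = 230.9 kN.
Governing: min(336.6, 408.2, 292.5, 230.9) = 230.9 kN → block shear.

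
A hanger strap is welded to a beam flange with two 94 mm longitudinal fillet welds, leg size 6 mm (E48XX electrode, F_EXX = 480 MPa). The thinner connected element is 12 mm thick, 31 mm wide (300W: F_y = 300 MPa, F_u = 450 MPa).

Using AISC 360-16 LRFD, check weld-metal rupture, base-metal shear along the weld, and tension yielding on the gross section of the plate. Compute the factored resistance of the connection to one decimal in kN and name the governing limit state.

100.4 kN (gross-section yield governs)

Weld metal: throat = 0.707×6 = 4.242 mm, L = 2×94 = 188 mm. φR_n = 0.75 × 0.6 × 480 × 4.242 × 188 = 172.3 kN.
Base metal shear (12 mm plate): yield φR_n = 1.0×0.6×300×12×188 = 406.1 kN; rupture φR_n = 0.75×0.6×450×12×188 = 456.8 kN; take 406.1 kN (yield).
Tension yield (gross): A_g = 31×12 = 372 mm². φR_n = 0.90 × 300 × 372 = 100.4 kN.
Governing: min(172.3, 406.1, 100.4) = 100.4 kN → gross-section yield.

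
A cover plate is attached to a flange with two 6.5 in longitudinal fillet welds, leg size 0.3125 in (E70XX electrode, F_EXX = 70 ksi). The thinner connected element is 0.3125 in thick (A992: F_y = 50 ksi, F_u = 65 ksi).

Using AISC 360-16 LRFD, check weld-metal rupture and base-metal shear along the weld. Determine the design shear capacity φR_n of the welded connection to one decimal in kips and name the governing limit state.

90.5 kips (weld metal governs)

Weld metal: throat = 0.707×0.3125 = 0.22094 in, L = 2×6.5 = 13 in. φR_n = 0.75 × 0.6 × 70 × 0.22094 × 13 = 90.5 kips.
Base metal shear (0.3125 in plate): yield φR_n = 1.0×0.6×50×0.3125×13 = 121.9 kips; rupture φR_n = 0.75×0.6×65×0.3125×13 = 118.8 kips; take 118.8 kips (rupture).
Governing: min(90.5, 118.8) = 90.5 kips → weld metal.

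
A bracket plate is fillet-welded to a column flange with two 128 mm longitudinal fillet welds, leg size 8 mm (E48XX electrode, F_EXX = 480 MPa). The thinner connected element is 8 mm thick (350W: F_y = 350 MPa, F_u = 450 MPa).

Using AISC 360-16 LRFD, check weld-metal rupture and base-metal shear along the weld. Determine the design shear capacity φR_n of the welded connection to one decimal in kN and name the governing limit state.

312.8 kN (weld metal governs)

Weld metal: throat = 0.707×8 = 5.656 mm, L = 2×128 = 256 mm. φR_n = 0.75 × 0.6 × 480 × 5.656 × 256 = 312.8 kN.
Base metal shear (8 mm plate): yield φR_n = 1.0×0.6×350×8×256 = 430.1 kN; rupture φR_n = 0.75×0.6×450×8×256 = 414.7 kN; take 414.7 kN (rupture).
Governing: min(312.8, 414.7) = 312.8 kN → weld metal.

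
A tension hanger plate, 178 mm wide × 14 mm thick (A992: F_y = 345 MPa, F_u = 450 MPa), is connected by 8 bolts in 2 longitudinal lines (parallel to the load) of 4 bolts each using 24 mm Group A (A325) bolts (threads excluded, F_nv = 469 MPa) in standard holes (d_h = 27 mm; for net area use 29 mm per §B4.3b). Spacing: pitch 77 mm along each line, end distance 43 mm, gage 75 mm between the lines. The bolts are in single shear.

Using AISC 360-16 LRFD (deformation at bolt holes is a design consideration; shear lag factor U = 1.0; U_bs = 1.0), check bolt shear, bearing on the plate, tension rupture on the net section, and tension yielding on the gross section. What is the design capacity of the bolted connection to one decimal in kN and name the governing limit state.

Bolt shear: A_b = π(24)²/4 = 452.39 mm². φR_n = 0.75 × 469 × 452.39 × 8 × 1 = 1273.0 kN.
Bearing (14 mm plate, F_u = 450 MPa): end bolts L_c = 43 − 27/2 = 29.5, R_n = min(1.2×29.5×14×450, 2.4×24×14×450) = 223.02 kN/bolt; interior L_c = 77 − 27 = 50, R_n = 362.88 kN/bolt. φR_n = 0.75 × (2×223.02 + 6×362.88) = 1967.5 kN.
Tension rupture (net): A_n = (178 − 2×29)×14 = 1680 mm² (U = 1.0, A_e = A_n). φR_n = 0.75 × 450 × 1680 = 567.0 kN.
Tension yield (gross): A_g = 178×14 = 2492 mm². φR_n = 0.90 × 345 × 2492 = 773.8 kN.
Governing: min(1273.0, 1967.5, 567.0, 773.8) = 567.0 kN → net-section rupture.

567.0 kN (net-section rupture governs)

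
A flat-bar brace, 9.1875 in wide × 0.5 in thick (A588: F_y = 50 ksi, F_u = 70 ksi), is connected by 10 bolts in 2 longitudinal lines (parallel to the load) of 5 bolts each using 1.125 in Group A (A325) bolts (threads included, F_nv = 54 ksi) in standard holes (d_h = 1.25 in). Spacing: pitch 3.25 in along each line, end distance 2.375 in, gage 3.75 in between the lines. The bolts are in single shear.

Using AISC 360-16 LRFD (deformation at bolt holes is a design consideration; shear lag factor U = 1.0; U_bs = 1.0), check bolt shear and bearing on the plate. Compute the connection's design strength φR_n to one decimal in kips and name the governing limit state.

402.6 kips (bolt shear governs)

Bolt shear: A_b = π(1.125)²/4 = 0.99402 in². φR_n = 0.75 × 54 × 0.99402 × 10 × 1 = 402.6 kips.
Bearing (0.5 in plate, F_u = 70 ksi): end bolts L_c = 2.375 − 1.25/2 = 1.75, R_n = min(1.2×1.75×0.5×70, 2.4×1.125×0.5×70) = 73.5 kips/bolt; interior L_c = 3.25 − 1.25 = 2, R_n = 84 kips/bolt. φR_n = 0.75 × (2×73.5 + 8×84) = 614.3 kips.
Governing: min(402.6, 614.3) = 402.6 kips → bolt shear.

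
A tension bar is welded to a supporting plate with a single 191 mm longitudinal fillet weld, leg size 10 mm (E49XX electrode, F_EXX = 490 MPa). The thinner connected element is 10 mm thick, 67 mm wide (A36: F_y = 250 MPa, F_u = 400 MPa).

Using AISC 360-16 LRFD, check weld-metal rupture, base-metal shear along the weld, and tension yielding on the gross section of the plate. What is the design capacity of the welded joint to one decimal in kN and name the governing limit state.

Weld metal: throat = 0.707×10 = 7.07 mm, L = 191 mm. φR_n = 0.75 × 0.6 × 490 × 7.07 × 191 = 297.8 kN.
Base metal shear (10 mm plate): yield φR_n = 1.0×0.6×250×10×191 = 286.5 kN; rupture φR_n = 0.75×0.6×400×10×191 = 343.8 kN; take 286.5 kN (yield).
Tension yield (gross): A_g = 67×10 = 670 mm². φR_n = 0.90 × 250 × 670 = 150.8 kN.
Governing: min(297.8, 286.5, 150.8) = 150.8 kN → gross-section yield.

150.8 kN (gross-section yield governs)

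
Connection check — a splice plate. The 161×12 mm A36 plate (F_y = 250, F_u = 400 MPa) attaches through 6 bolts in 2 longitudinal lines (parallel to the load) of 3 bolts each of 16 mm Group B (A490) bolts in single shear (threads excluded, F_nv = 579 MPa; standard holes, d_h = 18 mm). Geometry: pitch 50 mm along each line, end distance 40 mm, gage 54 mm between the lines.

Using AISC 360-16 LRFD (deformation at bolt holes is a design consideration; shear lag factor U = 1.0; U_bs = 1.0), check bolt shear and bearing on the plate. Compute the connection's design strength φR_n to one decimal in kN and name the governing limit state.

523.9 kN (bolt shear governs)

Bolt shear: A_b = π(16)²/4 = 201.06 mm². φR_n = 0.75 × 579 × 201.06 × 6 × 1 = 523.9 kN.
Bearing (12 mm plate, F_u = 400 MPa): end bolts L_c = 40 − 18/2 = 31, R_n = min(1.2×31×12×400, 2.4×16×12×400) = 178.56 kN/bolt; interior L_c = 50 − 18 = 32, R_n = 184.32 kN/bolt. φR_n = 0.75 × (2×178.56 + 4×184.32) = 820.8 kN.
Governing: min(523.9, 820.8) = 523.9 kN → bolt shear.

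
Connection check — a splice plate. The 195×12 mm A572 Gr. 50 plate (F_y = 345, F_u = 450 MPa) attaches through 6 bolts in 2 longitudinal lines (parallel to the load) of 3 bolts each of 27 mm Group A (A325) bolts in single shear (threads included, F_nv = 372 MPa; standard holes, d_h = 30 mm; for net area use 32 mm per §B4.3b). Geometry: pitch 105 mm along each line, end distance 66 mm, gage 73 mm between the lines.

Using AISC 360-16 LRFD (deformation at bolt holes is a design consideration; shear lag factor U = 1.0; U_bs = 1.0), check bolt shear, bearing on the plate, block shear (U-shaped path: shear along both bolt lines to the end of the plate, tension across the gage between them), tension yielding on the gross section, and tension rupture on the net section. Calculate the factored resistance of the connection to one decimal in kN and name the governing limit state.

Bolt shear: A_b = π(27)²/4 = 572.56 mm². φR_n = 0.75 × 372 × 572.56 × 6 × 1 = 958.5 kN.
Bearing (12 mm plate, F_u = 450 MPa): end bolts L_c = 66 − 30/2 = 51, R_n = min(1.2×51×12×450, 2.4×27×12×450) = 330.48 kN/bolt; interior L_c = 105 − 30 = 75, R_n = 349.92 kN/bolt. φR_n = 0.75 × (2×330.48 + 4×349.92) = 1545.5 kN.
Block shear: shear path 2×[66+2×105] = 2×276 mm, A_gv = 6624, A_nv = 2×(276 − 2.5×32)×12 = 4704 mm²; tension across gage: (73 − 1×32)×12 = 492 mm². R_n = min(0.6×450×4704, 0.6×345×6624) + 1.0×450×492 = min(1270.1, 1371.2) + 221.4 = 1491.5 kN. φR_n = 0.75 × 1491.5 = 1118.6 kN.
Tension yield (gross): A_g = 195×12 = 2340 mm². φR_n = 0.90 × 345 × 2340 = 726.6 kN.
Tension rupture (net): A_n = (195 − 2×32)×12 = 1572 mm² (U = 1.0, A_e = A_n). φR_n = 0.75 × 450 × 1572 = 530.6 kN.
Governing: min(958.5, 1545.5, 1118.6, 726.6, 530.6) = 530.6 kN → net-section rupture.

530.6 kN (net-section rupture governs)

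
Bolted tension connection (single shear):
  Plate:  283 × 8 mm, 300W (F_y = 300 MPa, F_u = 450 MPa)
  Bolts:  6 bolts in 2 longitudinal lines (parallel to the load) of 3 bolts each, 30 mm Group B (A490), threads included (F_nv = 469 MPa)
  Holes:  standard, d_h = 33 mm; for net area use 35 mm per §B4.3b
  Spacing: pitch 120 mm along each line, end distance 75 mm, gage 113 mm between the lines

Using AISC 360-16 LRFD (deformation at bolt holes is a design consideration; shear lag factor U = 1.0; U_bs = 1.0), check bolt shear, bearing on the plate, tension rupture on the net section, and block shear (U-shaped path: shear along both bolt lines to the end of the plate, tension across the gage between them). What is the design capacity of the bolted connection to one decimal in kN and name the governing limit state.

575.1 kN (net-section rupture governs)

Bolt shear: A_b = π(30)²/4 = 706.86 mm². φR_n = 0.75 × 469 × 706.86 × 6 × 1 = 1491.8 kN.
Bearing (8 mm plate, F_u = 450 MPa): end bolts L_c = 75 − 33/2 = 58.5, R_n = min(1.2×58.5×8×450, 2.4×30×8×450) = 252.72 kN/bolt; interior L_c = 120 − 33 = 87, R_n = 259.2 kN/bolt. φR_n = 0.75 × (2×252.72 + 4×259.2) = 1156.7 kN.
Tension rupture (net): A_n = (283 − 2×35)×8 = 1704 mm² (U = 1.0, A_e = A_n). φR_n = 0.75 × 450 × 1704 = 575.1 kN.
Block shear: shear path 2×[75+2×120] = 2×315 mm, A_gv = 5040, A_nv = 2×(315 − 2.5×35)×8 = 3640 mm²; tension across gage: (113 − 1×35)×8 = 624 mm². R_n = min(0.6×450×3640, 0.6×300×5040) + 1.0×450×624 = min(982.8, 907.2) + 280.8 = 1188 kN. φR_n = 0.75 × 1188 = 891.0 kN.
Governing: min(1491.8, 1156.7, 575.1, 891.0) = 575.1 kN → net-section rupture.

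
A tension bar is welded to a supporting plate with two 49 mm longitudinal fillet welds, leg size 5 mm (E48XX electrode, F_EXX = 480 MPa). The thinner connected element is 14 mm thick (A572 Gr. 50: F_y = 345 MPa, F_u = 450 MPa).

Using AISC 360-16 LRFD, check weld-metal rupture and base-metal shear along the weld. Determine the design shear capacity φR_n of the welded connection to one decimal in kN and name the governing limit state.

Weld metal: throat = 0.707×5 = 3.535 mm, L = 2×49 = 98 mm. φR_n = 0.75 × 0.6 × 480 × 3.535 × 98 = 74.8 kN.
Base metal shear (14 mm plate): yield φR_n = 1.0×0.6×345×14×98 = 284.0 kN; rupture φR_n = 0.75×0.6×450×14×98 = 277.8 kN; take 277.8 kN (rupture).
Governing: min(74.8, 277.8) = 74.8 kN → weld metal.

74.8 kN (weld metal governs)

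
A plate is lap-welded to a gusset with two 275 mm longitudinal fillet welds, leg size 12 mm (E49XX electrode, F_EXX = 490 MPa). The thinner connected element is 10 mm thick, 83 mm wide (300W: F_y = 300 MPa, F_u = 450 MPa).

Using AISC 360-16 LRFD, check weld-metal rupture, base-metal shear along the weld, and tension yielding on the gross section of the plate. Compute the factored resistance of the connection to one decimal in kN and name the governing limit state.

Weld metal: throat = 0.707×12 = 8.484 mm, L = 2×275 = 550 mm. φR_n = 0.75 × 0.6 × 490 × 8.484 × 550 = 1028.9 kN.
Base metal shear (10 mm plate): yield φR_n = 1.0×0.6×300×10×550 = 990.0 kN; rupture φR_n = 0.75×0.6×450×10×550 = 1113.8 kN; take 990.0 kN (yield).
Tension yield (gross): A_g = 83×10 = 830 mm². φR_n = 0.90 × 300 × 830 = 224.1 kN.
Governing: min(1028.9, 990.0, 224.1) = 224.1 kN → gross-section yield.

224.1 kN (gross-section yield governs)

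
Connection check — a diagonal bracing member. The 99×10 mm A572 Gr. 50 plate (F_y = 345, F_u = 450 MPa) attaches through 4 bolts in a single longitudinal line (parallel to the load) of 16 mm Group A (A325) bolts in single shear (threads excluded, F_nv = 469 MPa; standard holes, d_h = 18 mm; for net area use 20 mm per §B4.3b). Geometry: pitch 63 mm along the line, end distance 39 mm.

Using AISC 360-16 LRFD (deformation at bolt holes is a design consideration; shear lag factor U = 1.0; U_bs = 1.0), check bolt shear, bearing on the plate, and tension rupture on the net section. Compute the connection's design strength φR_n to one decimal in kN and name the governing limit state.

266.6 kN (net-section rupture governs)

Bolt shear: A_b = π(16)²/4 = 201.06 mm². φR_n = 0.75 × 469 × 201.06 × 4 × 1 = 282.9 kN.
Bearing (10 mm plate, F_u = 450 MPa): end bolts L_c = 39 − 18/2 = 30, R_n = min(1.2×30×10×450, 2.4×16×10×450) = 162 kN/bolt; interior L_c = 63 − 18 = 45, R_n = 172.8 kN/bolt. φR_n = 0.75 × (1×162 + 3×172.8) = 510.3 kN.
Tension rupture (net): A_n = (99 − 1×20)×10 = 790 mm² (U = 1.0, A_e = A_n). φR_n = 0.75 × 450 × 790 = 266.6 kN.
Governing: min(282.9, 510.3, 266.6) = 266.6 kN → net-section rupture.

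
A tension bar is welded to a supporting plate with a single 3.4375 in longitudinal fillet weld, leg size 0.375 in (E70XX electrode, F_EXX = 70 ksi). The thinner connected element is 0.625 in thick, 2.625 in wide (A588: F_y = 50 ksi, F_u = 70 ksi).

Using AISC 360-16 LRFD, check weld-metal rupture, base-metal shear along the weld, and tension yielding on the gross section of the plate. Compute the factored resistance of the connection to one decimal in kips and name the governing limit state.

28.7 kips (weld metal governs)

Weld metal: throat = 0.707×0.375 = 0.26513 in, L = 3.4375 in. φR_n = 0.75 × 0.6 × 70 × 0.26513 × 3.4375 = 28.7 kips.
Base metal shear (0.625 in plate): yield φR_n = 1.0×0.6×50×0.625×3.4375 = 64.5 kips; rupture φR_n = 0.75×0.6×70×0.625×3.4375 = 67.7 kips; take 64.5 kips (yield).
Tension yield (gross): A_g = 2.625×0.625 = 1.6406 in². φR_n = 0.90 × 50 × 1.6406 = 73.8 kips.
Governing: min(28.7, 64.5, 73.8) = 28.7 kips → weld metal.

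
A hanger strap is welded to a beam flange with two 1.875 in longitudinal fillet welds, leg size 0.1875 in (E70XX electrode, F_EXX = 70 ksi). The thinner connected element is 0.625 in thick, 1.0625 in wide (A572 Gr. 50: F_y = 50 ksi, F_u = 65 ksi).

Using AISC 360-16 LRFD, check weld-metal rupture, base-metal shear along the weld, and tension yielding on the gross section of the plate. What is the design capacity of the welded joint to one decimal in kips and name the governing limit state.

Weld metal: throat = 0.707×0.1875 = 0.13256 in, L = 2×1.875 = 3.75 in. φR_n = 0.75 × 0.6 × 70 × 0.13256 × 3.75 = 15.7 kips.
Base metal shear (0.625 in plate): yield φR_n = 1.0×0.6×50×0.625×3.75 = 70.3 kips; rupture φR_n = 0.75×0.6×65×0.625×3.75 = 68.6 kips; take 68.6 kips (rupture).
Tension yield (gross): A_g = 1.0625×0.625 = 0.66406 in². φR_n = 0.90 × 50 × 0.66406 = 29.9 kips.
Governing: min(15.7, 68.6, 29.9) = 15.7 kips → weld metal.

15.7 kips (weld metal governs)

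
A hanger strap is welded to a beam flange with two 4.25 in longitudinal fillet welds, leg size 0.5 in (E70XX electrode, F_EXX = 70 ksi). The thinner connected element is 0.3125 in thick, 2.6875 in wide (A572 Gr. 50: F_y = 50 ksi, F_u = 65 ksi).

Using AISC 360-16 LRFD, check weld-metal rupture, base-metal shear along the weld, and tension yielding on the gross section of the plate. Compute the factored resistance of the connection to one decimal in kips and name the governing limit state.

37.8 kips (gross-section yield governs)

Weld metal: throat = 0.707×0.5 = 0.3535 in, L = 2×4.25 = 8.5 in. φR_n = 0.75 × 0.6 × 70 × 0.3535 × 8.5 = 94.6 kips.
Base metal shear (0.3125 in plate): yield φR_n = 1.0×0.6×50×0.3125×8.5 = 79.7 kips; rupture φR_n = 0.75×0.6×65×0.3125×8.5 = 77.7 kips; take 77.7 kips (rupture).
Tension yield (gross): A_g = 2.6875×0.3125 = 0.83984 in². φR_n = 0.90 × 50 × 0.83984 = 37.8 kips.
Governing: min(94.6, 77.7, 37.8) = 37.8 kips → gross-section yield.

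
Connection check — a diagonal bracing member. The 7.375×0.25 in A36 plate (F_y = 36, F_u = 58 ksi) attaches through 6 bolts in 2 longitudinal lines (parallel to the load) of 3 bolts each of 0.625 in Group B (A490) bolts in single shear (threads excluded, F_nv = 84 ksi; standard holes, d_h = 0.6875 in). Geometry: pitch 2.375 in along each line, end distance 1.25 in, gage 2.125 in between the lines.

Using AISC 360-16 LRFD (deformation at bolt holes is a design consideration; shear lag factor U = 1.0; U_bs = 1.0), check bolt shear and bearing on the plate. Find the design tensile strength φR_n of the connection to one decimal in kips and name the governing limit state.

Bolt shear: A_b = π(0.625)²/4 = 0.3068 in². φR_n = 0.75 × 84 × 0.3068 × 6 × 1 = 116.0 kips.
Bearing (0.25 in plate, F_u = 58 ksi): end bolts L_c = 1.25 − 0.6875/2 = 0.90625, R_n = min(1.2×0.90625×0.25×58, 2.4×0.625×0.25×58) = 15.769 kips/bolt; interior L_c = 2.375 − 0.6875 = 1.6875, R_n = 21.75 kips/bolt. φR_n = 0.75 × (2×15.769 + 4×21.75) = 88.9 kips.
Governing: min(116.0, 88.9) = 88.9 kips → bearing.

88.9 kips (bearing governs)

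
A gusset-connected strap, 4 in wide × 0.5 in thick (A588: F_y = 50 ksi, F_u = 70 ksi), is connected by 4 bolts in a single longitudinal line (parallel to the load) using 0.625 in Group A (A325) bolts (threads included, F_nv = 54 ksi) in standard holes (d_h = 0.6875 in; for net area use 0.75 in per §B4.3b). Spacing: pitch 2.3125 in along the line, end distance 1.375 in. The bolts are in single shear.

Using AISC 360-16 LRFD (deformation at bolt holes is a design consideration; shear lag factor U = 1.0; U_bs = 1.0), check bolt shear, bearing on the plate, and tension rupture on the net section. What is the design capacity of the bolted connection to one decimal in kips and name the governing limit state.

Bolt shear: A_b = π(0.625)²/4 = 0.3068 in². φR_n = 0.75 × 54 × 0.3068 × 4 × 1 = 49.7 kips.
Bearing (0.5 in plate, F_u = 70 ksi): end bolts L_c = 1.375 − 0.6875/2 = 1.03125, R_n = min(1.2×1.03125×0.5×70, 2.4×0.625×0.5×70) = 43.313 kips/bolt; interior L_c = 2.3125 − 0.6875 = 1.625, R_n = 52.5 kips/bolt. φR_n = 0.75 × (1×43.313 + 3×52.5) = 150.6 kips.
Tension rupture (net): A_n = (4 − 1×0.75)×0.5 = 1.625 in² (U = 1.0, A_e = A_n). φR_n = 0.75 × 70 × 1.625 = 85.3 kips.
Governing: min(49.7, 150.6, 85.3) = 49.7 kips → bolt shear.

49.7 kips (bolt shear governs)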